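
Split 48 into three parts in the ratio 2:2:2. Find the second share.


Ratio = 2:2:2
Total parts = 2 + 2 + 2 = 6
Value per part = 48 / 6 = 8
First share = 2 * 8 = 16
Middle share = 2 * 8 = 16
Third share = 2 * 8 = 16

16


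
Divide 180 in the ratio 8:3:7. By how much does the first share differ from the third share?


Total parts = 8 + 3 + 7 = 18
Value per part = 180 / 18 = 10
Shares: 8*10=80, 3*10=30, 7*10=70
First share = 80, third share = 70
Difference = |80 - 70| = 10

10


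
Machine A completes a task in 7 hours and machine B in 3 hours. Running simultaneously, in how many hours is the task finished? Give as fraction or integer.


Rate of A = 1/7 job per hour
Rate of B = 1/3 job per hour
Combined rate = 1/7 + 1/3
Find common denominator: (3 + 7)/(7*3) = 10/21
Combined rate = 10/21 job per hour
Time together = 1 / (10/21) = 21/10 hours

21/10


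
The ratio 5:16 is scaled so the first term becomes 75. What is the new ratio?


Original ratio: 5:16
First term target: 75
Scale factor = 75 / 5 = 15
Multiply second term: 16 * 15 = 240
Equivalent ratio = 75:240

75:240


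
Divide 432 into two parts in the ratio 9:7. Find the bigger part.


Total parts = 9 + 7 = 16
Value per part = 432 / 16 = 27
First share = 9 * 27 = 243
Second share = 7 * 27 = 189
Larger share = 243

243


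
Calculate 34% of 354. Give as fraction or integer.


Compute 34% of 354
Convert percentage: 34% = 34/100
Multiply: 354 * 34/100
= 12036/100
= 3009/25

3009/25


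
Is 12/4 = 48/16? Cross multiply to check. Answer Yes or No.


Cross multiply to check 12/4 = 48/16
Left cross product: 12 * 16 = 192
Right cross product: 4 * 48 = 192
192 = 192
Equal, so proportions match => Yes

Yes


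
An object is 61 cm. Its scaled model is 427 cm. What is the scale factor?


Original length = 61 cm
Scaled length = 427 cm
Scale factor = 427 / 61
= 7

7


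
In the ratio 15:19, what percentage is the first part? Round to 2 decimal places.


Total parts = 15 + 19 = 34
First part fraction = 15/34
Percentage = (15/34) * 100
= 0.441176 * 100
= 44.12%

44.12


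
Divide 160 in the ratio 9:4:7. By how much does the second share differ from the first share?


Total parts = 9 + 4 + 7 = 20
Value per part = 160 / 20 = 8
Shares: 9*8=72, 4*8=32, 7*8=56
Second share = 32, first share = 72
Difference = |32 - 72| = 40

40


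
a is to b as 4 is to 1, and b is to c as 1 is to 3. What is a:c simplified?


Given a:b = 4:1 and b:c = 1:3
Make b consistent. Multiply first ratio by 1: a:b = 4:1
Multiply second ratio by 1: b:c = 1:3
Now b = 1 in both, so a:b:c = 4:1:3
Therefore a:c = 4:3
Simplify by GCD: a:c = 4:3

4:3


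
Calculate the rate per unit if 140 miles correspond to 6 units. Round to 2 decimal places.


Total miles = 140
Number of units = 6
Unit rate = 140 / 6
= 23.33 miles per unit

23.33


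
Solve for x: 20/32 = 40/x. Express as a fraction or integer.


Setting up: 20/32 = 40/x
Cross multiply: 20 * x = 32 * 40
20x = 1280
x = 1280/20
x = 64

64


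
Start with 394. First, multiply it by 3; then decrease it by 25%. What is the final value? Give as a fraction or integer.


Start with 394.
Step 1: Multiply by 3: 394 * 3 = 1182
Step 2: Decrease by 25%: 1182 * 75/100 = 1773/2
Final result = 1773/2

1773/2


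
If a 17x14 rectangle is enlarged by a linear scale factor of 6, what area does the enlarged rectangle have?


Original dimensions: 17 x 14
Enlargement factor = 6
New width = 17 * 6 = 102
New height = 14 * 6 = 84
New area = 102 * 84 = 8568

8568


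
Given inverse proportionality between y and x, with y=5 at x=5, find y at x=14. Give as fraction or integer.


Inverse proportion: y = k/x
Find k: k = 5 * 5 = 25
Compute y at x=14: y = 25/14
y = 25/14

25/14


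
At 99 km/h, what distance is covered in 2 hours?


Using distance = speed * time
Speed = 99 km/h
Time = 2 hours
Distance = 99 * 2
= 198 km

198


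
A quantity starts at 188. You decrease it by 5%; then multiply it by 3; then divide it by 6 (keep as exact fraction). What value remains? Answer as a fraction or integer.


Start with 188.
Step 1: Decrease by 5%: 188 * 95/100 = 893/5
Step 2: Multiply by 3: 893/5 * 3 = 2679/5
Step 3: Divide by 6: 2679/5 / 6 = 893/10
Final result = 893/10

893/10


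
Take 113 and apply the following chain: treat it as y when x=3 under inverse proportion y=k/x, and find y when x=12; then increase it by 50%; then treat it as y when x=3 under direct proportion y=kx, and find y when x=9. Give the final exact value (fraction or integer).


Start with 113.
Step 1: Inverse prop: k = (113)*3; new y = k/12 = 113*3/12 = 113/4
Step 2: Increase by 50%: 113/4 * 150/100 = 339/8
Step 3: Direct prop: k = (339/8)/3; new y = k*9 = 339/8*9/3 = 1017/8
Final result = 1017/8

1017/8


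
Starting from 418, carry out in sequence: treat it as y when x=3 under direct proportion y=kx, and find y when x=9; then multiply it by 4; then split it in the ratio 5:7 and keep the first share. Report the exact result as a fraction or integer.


Start with 418.
Step 1: Direct prop: k = (418)/3; new y = k*9 = 418*9/3 = 1254
Step 2: Multiply by 4: 1254 * 4 = 5016
Step 3: Split 5:7, first share = 5016 * 5/12 = 2090
Final result = 2090

2090


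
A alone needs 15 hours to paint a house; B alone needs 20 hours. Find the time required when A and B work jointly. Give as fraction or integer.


Rate of A = 1/15 job per hour
Rate of B = 1/20 job per hour
Combined rate = 1/15 + 1/20
Find common denominator: (20 + 15)/(15*20) = 35/300
Combined rate = 7/60 job per hour
Time together = 1 / (7/60) = 60/7 hours

60/7


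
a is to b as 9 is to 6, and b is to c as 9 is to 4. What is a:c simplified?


Given a:b = 9:6 and b:c = 9:4
Make b consistent. Multiply first ratio by 9: a:b = 81:54
Multiply second ratio by 6: b:c = 54:24
Now b = 54 in both, so a:b:c = 81:54:24
Therefore a:c = 81:24
Simplify by GCD: a:c = 27:8

27:8


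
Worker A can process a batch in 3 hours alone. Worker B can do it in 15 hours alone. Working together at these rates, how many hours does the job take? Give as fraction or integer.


Rate of A = 1/3 job per hour
Rate of B = 1/15 job per hour
Combined rate = 1/3 + 1/15
Find common denominator: (15 + 3)/(3*15) = 18/45
Combined rate = 2/5 job per hour
Time together = 1 / (2/5) = 5/2 hours

5/2


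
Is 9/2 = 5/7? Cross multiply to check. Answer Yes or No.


Cross multiply to check 9/2 = 5/7
Left cross product: 9 * 7 = 63
Right cross product: 2 * 5 = 10
63 != 10
Not equal, so proportions differ => No

No


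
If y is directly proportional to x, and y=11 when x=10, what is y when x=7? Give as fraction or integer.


Direct proportion: y = kx
Find k: k = 11/10 = 11/10
Compute y at x=7: y = 11/10 * 7
y = 77/10

77/10


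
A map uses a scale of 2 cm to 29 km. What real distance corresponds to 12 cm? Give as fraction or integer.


Map scale: 2 cm = 29 km
Measured distance on map = 12 cm
Set up proportion: 12 * 29 / 2
= 348 / 2
= 174 km

174


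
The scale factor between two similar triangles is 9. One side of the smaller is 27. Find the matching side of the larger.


Similar triangles have proportional sides
Scale factor = 9
Smaller side = 27
Corresponding larger side = 27 * 9
= 243

243


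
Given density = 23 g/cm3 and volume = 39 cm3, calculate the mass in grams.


Using mass = density * volume
Density = 23 g/cm3
Volume = 39 cm3
Mass = 23 * 39
= 897 g

897


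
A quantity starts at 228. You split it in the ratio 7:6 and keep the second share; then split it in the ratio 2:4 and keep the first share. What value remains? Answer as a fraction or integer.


Start with 228.
Step 1: Split 7:6, second share = 228 * 6/13 = 1368/13
Step 2: Split 2:4, first share = 1368/13 * 2/6 = 456/13
Final result = 456/13

456/13


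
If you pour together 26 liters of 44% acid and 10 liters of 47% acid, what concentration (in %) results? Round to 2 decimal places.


Solute in mixture 1 = 44% of 26 L = 26*44/100 = 286/25 L
Solute in mixture 2 = 47% of 10 L = 10*47/100 = 47/10 L
Total solute = 286/25 + 47/10 = 807/50 L
Total volume = 26 + 10 = 36 L
Final concentration = 807/50/36 * 100 = 44.83%

44.83


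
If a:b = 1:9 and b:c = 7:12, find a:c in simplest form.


Given a:b = 1:9 and b:c = 7:12
Make b consistent. Multiply first ratio by 7: a:b = 7:63
Multiply second ratio by 9: b:c = 63:108
Now b = 63 in both, so a:b:c = 7:63:108
Therefore a:c = 7:108
Simplify by GCD: a:c = 7:108

7:108


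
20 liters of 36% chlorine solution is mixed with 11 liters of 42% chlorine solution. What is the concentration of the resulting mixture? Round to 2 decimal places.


Solute in mixture 1 = 36% of 20 L = 20*36/100 = 36/5 L
Solute in mixture 2 = 42% of 11 L = 11*42/100 = 231/50 L
Total solute = 36/5 + 231/50 = 591/50 L
Total volume = 20 + 11 = 31 L
Final concentration = 591/50/31 * 100 = 38.13%

38.13


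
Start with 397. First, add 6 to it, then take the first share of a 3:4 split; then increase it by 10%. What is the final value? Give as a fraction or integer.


Start with 397.
Step 1: Add 6: 397+6=403; split 3:4 first = 403*3/7 = 1209/7
Step 2: Increase by 10%: 1209/7 * 110/100 = 13299/70
Final result = 13299/70

13299/70


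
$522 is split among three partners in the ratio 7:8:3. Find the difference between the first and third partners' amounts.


Total parts = 7 + 8 + 3 = 18
Value per part = 522 / 18 = 29
Shares: 7*29=203, 8*29=232, 3*29=87
First share = 203, third share = 87
Difference = |203 - 87| = 116

116


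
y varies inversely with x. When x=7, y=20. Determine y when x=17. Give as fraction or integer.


Inverse proportion: y = k/x
Find k: k = 7 * 20 = 140
Compute y at x=17: y = 140/17
y = 140/17

140/17


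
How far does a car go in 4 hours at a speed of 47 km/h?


Using distance = speed * time
Speed = 47 km/h
Time = 4 hours
Distance = 47 * 4
= 188 km

188


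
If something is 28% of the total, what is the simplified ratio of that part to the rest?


Part = 28%, Remainder = 72%
Ratio = 28:72
GCD(28, 72) = 4
Simplify: 7:18 = 7:18

7:18


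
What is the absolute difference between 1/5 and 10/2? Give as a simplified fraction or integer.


Simplify: 1/5 = 1/5 and 10/2 = 5
Find common denominator: LCD = 5
Convert: 1/5 and 25/5
Difference = |1 - 25|/5 = 24/5
Simplified = 24/5

24/5


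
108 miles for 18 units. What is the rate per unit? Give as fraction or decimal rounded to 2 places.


Total miles = 108
Number of units = 18
Unit rate = 108 / 18
= 6 miles per unit

6


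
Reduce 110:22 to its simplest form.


Find GCD(110, 22)
GCD = 22
Divide both by 22: 110/22 = 5, 22/22 = 1
Simplified ratio = 5:1

5:1


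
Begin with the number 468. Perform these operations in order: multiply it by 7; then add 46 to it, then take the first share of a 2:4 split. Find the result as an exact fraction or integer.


Start with 468.
Step 1: Multiply by 7: 468 * 7 = 3276
Step 2: Add 46: 3276+46=3322; split 2:4 first = 3322*2/6 = 3322/3
Final result = 3322/3

3322/3


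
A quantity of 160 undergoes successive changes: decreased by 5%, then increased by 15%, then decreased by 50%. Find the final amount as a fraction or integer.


Start: 160
Step 1: decrease by 5% => multiply by 95/100
  160 * 95/100 = 152
Step 2: increase by 15% => multiply by 115/100
  152 * 115/100 = 874/5
Step 3: decrease by 50% => multiply by 50/100
  874/5 * 50/100 = 437/5
Final value = 437/5

437/5


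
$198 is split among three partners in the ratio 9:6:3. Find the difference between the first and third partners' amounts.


Total parts = 9 + 6 + 3 = 18
Value per part = 198 / 18 = 11
Shares: 9*11=99, 6*11=66, 3*11=33
First share = 99, third share = 33
Difference = |99 - 33| = 66

66


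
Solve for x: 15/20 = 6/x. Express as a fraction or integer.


Setting up: 15/20 = 6/x
Cross multiply: 15 * x = 20 * 6
15x = 120
x = 120/15
x = 8

8


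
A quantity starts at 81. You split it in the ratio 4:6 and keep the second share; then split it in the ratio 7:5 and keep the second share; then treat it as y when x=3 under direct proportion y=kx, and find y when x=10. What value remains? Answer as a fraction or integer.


Start with 81.
Step 1: Split 4:6, second share = 81 * 6/10 = 243/5
Step 2: Split 7:5, second share = 243/5 * 5/12 = 81/4
Step 3: Direct prop: k = (81/4)/3; new y = k*10 = 81/4*10/3 = 135/2
Final result = 135/2

135/2


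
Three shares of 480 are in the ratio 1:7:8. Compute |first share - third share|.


Total parts = 1 + 7 + 8 = 16
Value per part = 480 / 16 = 30
Shares: 1*30=30, 7*30=210, 8*30=240
First share = 30, third share = 240
Difference = |30 - 240| = 210

210


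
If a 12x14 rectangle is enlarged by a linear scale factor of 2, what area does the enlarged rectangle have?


Original dimensions: 12 x 14
Enlargement factor = 2
New width = 12 * 2 = 24
New height = 14 * 2 = 28
New area = 24 * 28 = 672

672


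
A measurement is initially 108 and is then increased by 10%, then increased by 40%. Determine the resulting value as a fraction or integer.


Start: 108
Step 1: increase by 10% => multiply by 110/100
  108 * 110/100 = 594/5
Step 2: increase by 40% => multiply by 140/100
  594/5 * 140/100 = 4158/25
Final value = 4158/25

4158/25


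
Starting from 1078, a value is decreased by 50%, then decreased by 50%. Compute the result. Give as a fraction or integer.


Start: 1078
Step 1: decrease by 50% => multiply by 50/100
  1078 * 50/100 = 539
Step 2: decrease by 50% => multiply by 50/100
  539 * 50/100 = 539/2
Final value = 539/2

539/2


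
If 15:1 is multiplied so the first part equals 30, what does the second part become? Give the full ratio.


Original ratio: 15:1
First term target: 30
Scale factor = 30 / 15 = 2
Multiply second term: 1 * 2 = 2
Equivalent ratio = 30:2

30:2


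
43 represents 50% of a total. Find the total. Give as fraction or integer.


Given: 43 is 50% of the whole
Set up: 43 = 50/100 * whole
whole = 43 * 100 / 50
whole = 4300 / 50
whole = 86

86


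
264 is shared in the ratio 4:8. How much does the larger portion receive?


Total parts = 4 + 8 = 12
Value per part = 264 / 12 = 22
First share = 4 * 22 = 88
Second share = 8 * 22 = 176
Larger share = 176

176


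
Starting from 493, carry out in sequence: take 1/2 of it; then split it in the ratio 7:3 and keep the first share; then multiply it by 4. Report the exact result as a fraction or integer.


Start with 493.
Step 1: Take 1/2: 493 * 1/2 = 493/2
Step 2: Split 7:3, first share = 493/2 * 7/10 = 3451/20
Step 3: Multiply by 4: 3451/20 * 4 = 3451/5
Final result = 3451/5

3451/5


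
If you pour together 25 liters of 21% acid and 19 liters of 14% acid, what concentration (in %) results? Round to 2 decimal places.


Solute in mixture 1 = 21% of 25 L = 25*21/100 = 21/4 L
Solute in mixture 2 = 14% of 19 L = 19*14/100 = 133/50 L
Total solute = 21/4 + 133/50 = 791/100 L
Total volume = 25 + 19 = 44 L
Final concentration = 791/100/44 * 100 = 17.98%

17.98


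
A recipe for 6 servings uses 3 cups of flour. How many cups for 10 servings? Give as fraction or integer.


Original: 3 cups for 6 servings
Target servings = 10
Scaling factor = 10/6
New amount = 3 * 10/6
= 30/6
= 5 cups

5


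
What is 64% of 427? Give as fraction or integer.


Compute 64% of 427
Convert percentage: 64% = 64/100
Multiply: 427 * 64/100
= 27328/100
= 6832/25

6832/25


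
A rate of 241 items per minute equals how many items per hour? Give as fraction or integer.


Converting from per minute to per hour
Rate = 241 items per minute
Multiply by 60: 241 * 60
= 14460 items per hour

14460


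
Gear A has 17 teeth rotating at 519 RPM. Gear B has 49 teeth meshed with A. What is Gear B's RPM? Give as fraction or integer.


Gear ratio: teeth_A * RPM_A = teeth_B * RPM_B
17 * 519 = 49 * RPM_B
8823 = 49 * RPM_B
RPM_B = 8823 / 49
RPM_B = 8823/49

8823/49


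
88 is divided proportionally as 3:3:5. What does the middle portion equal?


Ratio = 3:3:5
Total parts = 3 + 3 + 5 = 11
Value per part = 88 / 11 = 8
First share = 3 * 8 = 24
Middle share = 3 * 8 = 24
Third share = 5 * 8 = 40

24


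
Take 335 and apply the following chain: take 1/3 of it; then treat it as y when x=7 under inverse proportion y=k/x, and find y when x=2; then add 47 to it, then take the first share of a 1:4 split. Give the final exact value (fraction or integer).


Start with 335.
Step 1: Take 1/3: 335 * 1/3 = 335/3
Step 2: Inverse prop: k = (335/3)*7; new y = k/2 = 335/3*7/2 = 2345/6
Step 3: Add 47: 2345/6+47=2627/6; split 1:4 first = 2627/6*1/5 = 2627/30
Final result = 2627/30

2627/30


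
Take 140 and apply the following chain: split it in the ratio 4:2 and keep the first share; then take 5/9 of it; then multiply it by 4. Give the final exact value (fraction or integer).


Start with 140.
Step 1: Split 4:2, first share = 140 * 4/6 = 280/3
Step 2: Take 5/9: 280/3 * 5/9 = 1400/27
Step 3: Multiply by 4: 1400/27 * 4 = 5600/27
Final result = 5600/27

5600/27


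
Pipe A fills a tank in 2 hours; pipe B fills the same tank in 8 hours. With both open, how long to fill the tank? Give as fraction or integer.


Rate of A = 1/2 job per hour
Rate of B = 1/8 job per hour
Combined rate = 1/2 + 1/8
Find common denominator: (8 + 2)/(2*8) = 10/16
Combined rate = 5/8 job per hour
Time together = 1 / (5/8) = 8/5 hours

8/5


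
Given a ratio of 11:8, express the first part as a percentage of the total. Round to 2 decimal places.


Total parts = 11 + 8 = 19
First part fraction = 11/19
Percentage = (11/19) * 100
= 0.578947 * 100
= 57.89%

57.89


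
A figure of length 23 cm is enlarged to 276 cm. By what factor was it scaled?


Original length = 23 cm
Scaled length = 276 cm
Scale factor = 276 / 23
= 12

12


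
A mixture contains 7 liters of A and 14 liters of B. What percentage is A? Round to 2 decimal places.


Volume of A = 7 L
Volume of B = 14 L
Total volume = 7 + 14 = 21 L
Percentage of A = (7/21) * 100
= 33.33%

33.33


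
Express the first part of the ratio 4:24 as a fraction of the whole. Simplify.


Total parts = 4 + 24 = 28
First part fraction = 4/28
Simplify: 4/28 = 1/7

1/7


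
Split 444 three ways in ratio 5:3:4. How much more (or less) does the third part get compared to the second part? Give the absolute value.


Total parts = 5 + 3 + 4 = 12
Value per part = 444 / 12 = 37
Shares: 5*37=185, 3*37=111, 4*37=148
Third share = 148, second share = 111
Difference = |148 - 111| = 37

37


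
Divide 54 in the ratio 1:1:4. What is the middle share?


Ratio = 1:1:4
Total parts = 1 + 1 + 4 = 6
Value per part = 54 / 6 = 9
First share = 1 * 9 = 9
Middle share = 1 * 9 = 9
Third share = 4 * 9 = 36

9


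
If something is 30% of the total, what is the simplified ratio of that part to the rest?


Part = 30%, Remainder = 70%
Ratio = 30:70
GCD(30, 70) = 10
Simplify: 3:7 = 3:7

3:7


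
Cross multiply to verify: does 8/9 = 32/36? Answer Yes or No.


Cross multiply to check 8/9 = 32/36
Left cross product: 8 * 36 = 288
Right cross product: 9 * 32 = 288
288 = 288
Equal, so proportions match => Yes

Yes


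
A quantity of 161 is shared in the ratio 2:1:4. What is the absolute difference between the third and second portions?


Total parts = 2 + 1 + 4 = 7
Value per part = 161 / 7 = 23
Shares: 2*23=46, 1*23=23, 4*23=92
Third share = 92, second share = 23
Difference = |92 - 23| = 69

69


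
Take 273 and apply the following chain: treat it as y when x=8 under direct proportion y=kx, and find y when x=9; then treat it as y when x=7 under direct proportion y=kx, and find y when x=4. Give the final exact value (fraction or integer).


Start with 273.
Step 1: Direct prop: k = (273)/8; new y = k*9 = 273*9/8 = 2457/8
Step 2: Direct prop: k = (2457/8)/7; new y = k*4 = 2457/8*4/7 = 351/2
Final result = 351/2

351/2


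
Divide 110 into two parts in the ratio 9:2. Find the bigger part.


Total parts = 9 + 2 = 11
Value per part = 110 / 11 = 10
First share = 9 * 10 = 90
Second share = 2 * 10 = 20
Larger share = 90

90


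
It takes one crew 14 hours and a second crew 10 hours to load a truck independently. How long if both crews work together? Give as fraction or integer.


Rate of A = 1/14 job per hour
Rate of B = 1/10 job per hour
Combined rate = 1/14 + 1/10
Find common denominator: (10 + 14)/(14*10) = 24/140
Combined rate = 6/35 job per hour
Time together = 1 / (6/35) = 35/6 hours

35/6


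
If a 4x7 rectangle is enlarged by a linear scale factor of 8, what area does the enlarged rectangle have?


Original dimensions: 4 x 7
Enlargement factor = 8
New width = 4 * 8 = 32
New height = 7 * 8 = 56
New area = 32 * 56 = 1792

1792


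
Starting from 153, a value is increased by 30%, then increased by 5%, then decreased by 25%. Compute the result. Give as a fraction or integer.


Start: 153
Step 1: increase by 30% => multiply by 130/100
  153 * 130/100 = 1989/10
Step 2: increase by 5% => multiply by 105/100
  1989/10 * 105/100 = 41769/200
Step 3: decrease by 25% => multiply by 75/100
  41769/200 * 75/100 = 125307/800
Final value = 125307/800

125307/800


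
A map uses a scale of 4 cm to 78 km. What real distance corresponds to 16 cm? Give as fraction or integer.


Map scale: 4 cm = 78 km
Measured distance on map = 16 cm
Set up proportion: 16 * 78 / 4
= 1248 / 4
= 312 km

312


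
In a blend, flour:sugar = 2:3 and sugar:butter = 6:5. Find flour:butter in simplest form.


Given a:b = 2:3 and b:c = 6:5
Make b consistent. Multiply first ratio by 6: a:b = 12:18
Multiply second ratio by 3: b:c = 18:15
Now b = 18 in both, so a:b:c = 12:18:15
Therefore a:c = 12:15
Simplify by GCD: a:c = 4:5

4:5


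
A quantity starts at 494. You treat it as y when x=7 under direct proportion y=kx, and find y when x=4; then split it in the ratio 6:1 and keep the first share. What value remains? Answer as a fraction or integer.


Start with 494.
Step 1: Direct prop: k = (494)/7; new y = k*4 = 494*4/7 = 1976/7
Step 2: Split 6:1, first share = 1976/7 * 6/7 = 11856/49
Final result = 11856/49

11856/49


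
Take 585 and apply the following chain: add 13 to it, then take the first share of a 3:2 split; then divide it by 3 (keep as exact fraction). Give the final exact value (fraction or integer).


Start with 585.
Step 1: Add 13: 585+13=598; split 3:2 first = 598*3/5 = 1794/5
Step 2: Divide by 3: 1794/5 / 3 = 598/5
Final result = 598/5

598/5


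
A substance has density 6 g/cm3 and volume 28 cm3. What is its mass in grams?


Using mass = density * volume
Density = 6 g/cm3
Volume = 28 cm3
Mass = 6 * 28
= 168 g

168


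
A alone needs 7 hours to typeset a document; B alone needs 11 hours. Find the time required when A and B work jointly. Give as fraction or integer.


Rate of A = 1/7 job per hour
Rate of B = 1/11 job per hour
Combined rate = 1/7 + 1/11
Find common denominator: (11 + 7)/(7*11) = 18/77
Combined rate = 18/77 job per hour
Time together = 1 / (18/77) = 77/18 hours

77/18


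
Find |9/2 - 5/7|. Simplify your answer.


Simplify: 9/2 = 9/2 and 5/7 = 5/7
Find common denominator: LCD = 14
Convert: 63/14 and 10/14
Difference = |63 - 10|/14 = 53/14
Simplified = 53/14

53/14


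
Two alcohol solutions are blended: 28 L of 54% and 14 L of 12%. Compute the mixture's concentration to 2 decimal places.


Solute in mixture 1 = 54% of 28 L = 28*54/100 = 378/25 L
Solute in mixture 2 = 12% of 14 L = 14*12/100 = 42/25 L
Total solute = 378/25 + 42/25 = 84/5 L
Total volume = 28 + 14 = 42 L
Final concentration = 84/5/42 * 100 = 40.00%

40.00


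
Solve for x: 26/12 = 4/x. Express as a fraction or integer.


Setting up: 26/12 = 4/x
Cross multiply: 26 * x = 12 * 4
26x = 48
x = 48/26
x = 24/13

24/13


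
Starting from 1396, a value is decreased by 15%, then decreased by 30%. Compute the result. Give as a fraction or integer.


Start: 1396
Step 1: decrease by 15% => multiply by 85/100
  1396 * 85/100 = 5933/5
Step 2: decrease by 30% => multiply by 70/100
  5933/5 * 70/100 = 41531/50
Final value = 41531/50

41531/50


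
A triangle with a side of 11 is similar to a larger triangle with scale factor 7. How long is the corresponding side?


Similar triangles have proportional sides
Scale factor = 7
Smaller side = 11
Corresponding larger side = 11 * 7
= 77

77


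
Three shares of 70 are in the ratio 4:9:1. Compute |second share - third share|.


Total parts = 4 + 9 + 1 = 14
Value per part = 70 / 14 = 5
Shares: 4*5=20, 9*5=45, 1*5=5
Second share = 45, third share = 5
Difference = |45 - 5| = 40

40


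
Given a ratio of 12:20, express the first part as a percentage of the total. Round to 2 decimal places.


Total parts = 12 + 20 = 32
First part fraction = 12/32
Percentage = (12/32) * 100
= 0.375 * 100
= 37.50%

37.50


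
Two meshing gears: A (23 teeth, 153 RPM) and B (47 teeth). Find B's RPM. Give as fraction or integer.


Gear ratio: teeth_A * RPM_A = teeth_B * RPM_B
23 * 153 = 47 * RPM_B
3519 = 47 * RPM_B
RPM_B = 3519 / 47
RPM_B = 3519/47

3519/47


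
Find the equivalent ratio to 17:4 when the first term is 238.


Original ratio: 17:4
First term target: 238
Scale factor = 238 / 17 = 14
Multiply second term: 4 * 14 = 56
Equivalent ratio = 238:56

238:56


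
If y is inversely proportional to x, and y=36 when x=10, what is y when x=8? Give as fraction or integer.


Inverse proportion: y = k/x
Find k: k = 10 * 36 = 360
Compute y at x=8: y = 360/8
y = 45

45


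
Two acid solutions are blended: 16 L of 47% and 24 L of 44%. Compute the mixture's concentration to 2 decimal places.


Solute in mixture 1 = 47% of 16 L = 16*47/100 = 188/25 L
Solute in mixture 2 = 44% of 24 L = 24*44/100 = 264/25 L
Total solute = 188/25 + 264/25 = 452/25 L
Total volume = 16 + 24 = 40 L
Final concentration = 452/25/40 * 100 = 45.20%

45.20


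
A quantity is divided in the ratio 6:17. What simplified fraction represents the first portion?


Total parts = 6 + 17 = 23
First part fraction = 6/23
Simplify: 6/23 = 6/23

6/23


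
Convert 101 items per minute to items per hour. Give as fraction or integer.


Converting from per minute to per hour
Rate = 101 items per minute
Multiply by 60: 101 * 60
= 6060 items per hour

6060


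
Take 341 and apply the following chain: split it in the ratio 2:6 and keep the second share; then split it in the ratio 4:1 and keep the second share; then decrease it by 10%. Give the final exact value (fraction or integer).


Start with 341.
Step 1: Split 2:6, second share = 341 * 6/8 = 1023/4
Step 2: Split 4:1, second share = 1023/4 * 1/5 = 1023/20
Step 3: Decrease by 10%: 1023/20 * 90/100 = 9207/200
Final result = 9207/200

9207/200


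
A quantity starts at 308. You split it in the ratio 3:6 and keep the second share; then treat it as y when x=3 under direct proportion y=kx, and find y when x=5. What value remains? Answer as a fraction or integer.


Start with 308.
Step 1: Split 3:6, second share = 308 * 6/9 = 616/3
Step 2: Direct prop: k = (616/3)/3; new y = k*5 = 616/3*5/3 = 3080/9
Final result = 3080/9

3080/9


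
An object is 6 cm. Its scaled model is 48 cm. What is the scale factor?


Original length = 6 cm
Scaled length = 48 cm
Scale factor = 48 / 6
= 8

8


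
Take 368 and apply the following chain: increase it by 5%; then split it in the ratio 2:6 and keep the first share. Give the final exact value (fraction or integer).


Start with 368.
Step 1: Increase by 5%: 368 * 105/100 = 1932/5
Step 2: Split 2:6, first share = 1932/5 * 2/8 = 483/5
Final result = 483/5

483/5


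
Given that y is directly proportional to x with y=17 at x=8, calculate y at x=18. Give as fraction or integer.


Direct proportion: y = kx
Find k: k = 17/8 = 17/8
Compute y at x=18: y = 17/8 * 18
y = 153/4

153/4


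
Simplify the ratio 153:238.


Find GCD(153, 238)
GCD = 17
Divide both by 17: 153/17 = 9, 238/17 = 14
Simplified ratio = 9:14

9:14


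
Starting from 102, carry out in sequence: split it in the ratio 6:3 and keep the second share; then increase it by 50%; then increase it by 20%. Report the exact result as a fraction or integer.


Start with 102.
Step 1: Split 6:3, second share = 102 * 3/9 = 34
Step 2: Increase by 50%: 34 * 150/100 = 51
Step 3: Increase by 20%: 51 * 120/100 = 306/5
Final result = 306/5

306/5


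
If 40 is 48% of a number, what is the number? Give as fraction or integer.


Given: 40 is 48% of the whole
Set up: 40 = 48/100 * whole
whole = 40 * 100 / 48
whole = 4000 / 48
whole = 250/3

250/3


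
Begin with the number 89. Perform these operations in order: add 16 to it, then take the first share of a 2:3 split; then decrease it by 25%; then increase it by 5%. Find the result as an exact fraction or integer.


Start with 89.
Step 1: Add 16: 89+16=105; split 2:3 first = 105*2/5 = 42
Step 2: Decrease by 25%: 42 * 75/100 = 63/2
Step 3: Increase by 5%: 63/2 * 105/100 = 1323/40
Final result = 1323/40

1323/40


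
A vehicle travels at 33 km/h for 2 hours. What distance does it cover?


Using distance = speed * time
Speed = 33 km/h
Time = 2 hours
Distance = 33 * 2
= 66 km

66


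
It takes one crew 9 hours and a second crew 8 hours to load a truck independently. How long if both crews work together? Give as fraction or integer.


Rate of A = 1/9 job per hour
Rate of B = 1/8 job per hour
Combined rate = 1/9 + 1/8
Find common denominator: (8 + 9)/(9*8) = 17/72
Combined rate = 17/72 job per hour
Time together = 1 / (17/72) = 72/17 hours

72/17


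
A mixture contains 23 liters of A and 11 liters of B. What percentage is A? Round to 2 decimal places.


Volume of A = 23 L
Volume of B = 11 L
Total volume = 23 + 11 = 34 L
Percentage of A = (23/34) * 100
= 67.65%

67.65


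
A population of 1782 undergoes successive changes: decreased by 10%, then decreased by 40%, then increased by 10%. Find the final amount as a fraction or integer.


Start: 1782
Step 1: decrease by 10% => multiply by 90/100
  1782 * 90/100 = 8019/5
Step 2: decrease by 40% => multiply by 60/100
  8019/5 * 60/100 = 24057/25
Step 3: increase by 10% => multiply by 110/100
  24057/25 * 110/100 = 264627/250
Final value = 264627/250

264627/250


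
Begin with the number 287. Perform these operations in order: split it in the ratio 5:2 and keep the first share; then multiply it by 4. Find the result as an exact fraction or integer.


Start with 287.
Step 1: Split 5:2, first share = 287 * 5/7 = 205
Step 2: Multiply by 4: 205 * 4 = 820
Final result = 820

820


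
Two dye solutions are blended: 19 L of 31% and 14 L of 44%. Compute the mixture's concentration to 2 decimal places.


Solute in mixture 1 = 31% of 19 L = 19*31/100 = 589/100 L
Solute in mixture 2 = 44% of 14 L = 14*44/100 = 154/25 L
Total solute = 589/100 + 154/25 = 241/20 L
Total volume = 19 + 14 = 33 L
Final concentration = 241/20/33 * 100 = 36.52%

36.52


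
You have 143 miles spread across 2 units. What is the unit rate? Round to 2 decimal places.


Total miles = 143
Number of units = 2
Unit rate = 143 / 2
= 71.50 miles per unit

71.50


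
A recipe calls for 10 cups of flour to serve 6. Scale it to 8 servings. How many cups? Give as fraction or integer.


Original: 10 cups for 6 servings
Target servings = 8
Scaling factor = 8/6
New amount = 10 * 8/6
= 80/6
= 40/3 cups

40/3


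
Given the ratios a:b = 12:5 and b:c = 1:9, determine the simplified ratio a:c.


Given a:b = 12:5 and b:c = 1:9
Make b consistent. Multiply first ratio by 1: a:b = 12:5
Multiply second ratio by 5: b:c = 5:45
Now b = 5 in both, so a:b:c = 12:5:45
Therefore a:c = 12:45
Simplify by GCD: a:c = 4:15

4:15


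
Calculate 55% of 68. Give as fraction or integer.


Compute 55% of 68
Convert percentage: 55% = 55/100
Multiply: 68 * 55/100
= 3740/100
= 187/5

187/5


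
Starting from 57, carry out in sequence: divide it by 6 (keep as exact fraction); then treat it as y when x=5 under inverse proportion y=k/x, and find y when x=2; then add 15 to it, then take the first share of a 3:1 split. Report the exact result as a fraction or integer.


Start with 57.
Step 1: Divide by 6: 57 / 6 = 19/2
Step 2: Inverse prop: k = (19/2)*5; new y = k/2 = 19/2*5/2 = 95/4
Step 3: Add 15: 95/4+15=155/4; split 3:1 first = 155/4*3/4 = 465/16
Final result = 465/16

465/16


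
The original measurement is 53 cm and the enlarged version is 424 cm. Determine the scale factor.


Original length = 53 cm
Scaled length = 424 cm
Scale factor = 424 / 53
= 8

8


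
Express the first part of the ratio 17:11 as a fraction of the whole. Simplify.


Total parts = 17 + 11 = 28
First part fraction = 17/28
Simplify: 17/28 = 17/28

17/28


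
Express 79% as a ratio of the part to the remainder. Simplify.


Part = 79%, Remainder = 21%
Ratio = 79:21
GCD(79, 21) = 1
Simplify: 79:21 = 79:21

79:21


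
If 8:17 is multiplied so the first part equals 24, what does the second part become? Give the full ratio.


Original ratio: 8:17
First term target: 24
Scale factor = 24 / 8 = 3
Multiply second term: 17 * 3 = 51
Equivalent ratio = 24:51

24:51


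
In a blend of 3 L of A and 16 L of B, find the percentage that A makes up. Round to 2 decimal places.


Volume of A = 3 L
Volume of B = 16 L
Total volume = 3 + 16 = 19 L
Percentage of A = (3/19) * 100
= 15.79%

15.79


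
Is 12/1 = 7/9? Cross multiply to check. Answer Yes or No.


Cross multiply to check 12/1 = 7/9
Left cross product: 12 * 9 = 108
Right cross product: 1 * 7 = 7
108 != 7
Not equal, so proportions differ => No

No


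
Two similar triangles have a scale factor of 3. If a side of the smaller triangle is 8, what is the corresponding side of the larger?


Similar triangles have proportional sides
Scale factor = 3
Smaller side = 8
Corresponding larger side = 8 * 3
= 24

24


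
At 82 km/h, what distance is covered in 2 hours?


Using distance = speed * time
Speed = 82 km/h
Time = 2 hours
Distance = 82 * 2
= 164 km

164


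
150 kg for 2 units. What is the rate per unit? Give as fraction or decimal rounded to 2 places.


Total kg = 150
Number of units = 2
Unit rate = 150 / 2
= 75 kg per unit

75


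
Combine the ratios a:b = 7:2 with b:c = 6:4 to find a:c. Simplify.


Given a:b = 7:2 and b:c = 6:4
Make b consistent. Multiply first ratio by 6: a:b = 42:12
Multiply second ratio by 2: b:c = 12:8
Now b = 12 in both, so a:b:c = 42:12:8
Therefore a:c = 42:8
Simplify by GCD: a:c = 21:4

21:4


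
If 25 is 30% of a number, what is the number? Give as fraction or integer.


Given: 25 is 30% of the whole
Set up: 25 = 30/100 * whole
whole = 25 * 100 / 30
whole = 2500 / 30
whole = 250/3

250/3


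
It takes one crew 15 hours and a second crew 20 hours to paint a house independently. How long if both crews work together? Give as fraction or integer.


Rate of A = 1/15 job per hour
Rate of B = 1/20 job per hour
Combined rate = 1/15 + 1/20
Find common denominator: (20 + 15)/(15*20) = 35/300
Combined rate = 7/60 job per hour
Time together = 1 / (7/60) = 60/7 hours

60/7


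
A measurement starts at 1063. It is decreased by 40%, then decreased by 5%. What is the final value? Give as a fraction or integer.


Start: 1063
Step 1: decrease by 40% => multiply by 60/100
  1063 * 60/100 = 3189/5
Step 2: decrease by 5% => multiply by 95/100
  3189/5 * 95/100 = 60591/100
Final value = 60591/100

60591/100


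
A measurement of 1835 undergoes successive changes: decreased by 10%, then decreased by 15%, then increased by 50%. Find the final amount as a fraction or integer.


Start: 1835
Step 1: decrease by 10% => multiply by 90/100
  1835 * 90/100 = 3303/2
Step 2: decrease by 15% => multiply by 85/100
  3303/2 * 85/100 = 56151/40
Step 3: increase by 50% => multiply by 150/100
  56151/40 * 150/100 = 168453/80
Final value = 168453/80

168453/80


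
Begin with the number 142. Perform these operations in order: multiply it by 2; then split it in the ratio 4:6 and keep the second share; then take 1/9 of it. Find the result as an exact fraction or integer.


Start with 142.
Step 1: Multiply by 2: 142 * 2 = 284
Step 2: Split 4:6, second share = 284 * 6/10 = 852/5
Step 3: Take 1/9: 852/5 * 1/9 = 284/15
Final result = 284/15

284/15


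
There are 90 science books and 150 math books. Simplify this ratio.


Find GCD(90, 150)
GCD = 30
Divide both by 30: 90/30 = 3, 150/30 = 5
Simplified ratio = 3:5

3:5


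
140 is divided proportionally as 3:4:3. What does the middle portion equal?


Ratio = 3:4:3
Total parts = 3 + 4 + 3 = 10
Value per part = 140 / 10 = 14
First share = 3 * 14 = 42
Middle share = 4 * 14 = 56
Third share = 3 * 14 = 42

56


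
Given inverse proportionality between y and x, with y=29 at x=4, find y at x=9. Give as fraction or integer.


Inverse proportion: y = k/x
Find k: k = 4 * 29 = 116
Compute y at x=9: y = 116/9
y = 116/9

116/9


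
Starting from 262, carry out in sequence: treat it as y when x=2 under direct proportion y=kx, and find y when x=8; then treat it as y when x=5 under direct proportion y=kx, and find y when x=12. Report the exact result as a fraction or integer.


Start with 262.
Step 1: Direct prop: k = (262)/2; new y = k*8 = 262*8/2 = 1048
Step 2: Direct prop: k = (1048)/5; new y = k*12 = 1048*12/5 = 12576/5
Final result = 12576/5

12576/5


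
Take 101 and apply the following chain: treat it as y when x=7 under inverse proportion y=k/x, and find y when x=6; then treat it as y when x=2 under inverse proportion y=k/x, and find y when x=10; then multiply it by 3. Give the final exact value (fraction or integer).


Start with 101.
Step 1: Inverse prop: k = (101)*7; new y = k/6 = 101*7/6 = 707/6
Step 2: Inverse prop: k = (707/6)*2; new y = k/10 = 707/6*2/10 = 707/30
Step 3: Multiply by 3: 707/30 * 3 = 707/10
Final result = 707/10

707/10


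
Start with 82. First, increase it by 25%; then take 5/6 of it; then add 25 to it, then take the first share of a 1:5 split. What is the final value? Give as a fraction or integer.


Start with 82.
Step 1: Increase by 25%: 82 * 125/100 = 205/2
Step 2: Take 5/6: 205/2 * 5/6 = 1025/12
Step 3: Add 25: 1025/12+25=1325/12; split 1:5 first = 1325/12*1/6 = 1325/72
Final result = 1325/72

1325/72


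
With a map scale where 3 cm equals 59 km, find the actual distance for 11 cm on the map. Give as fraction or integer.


Map scale: 3 cm = 59 km
Measured distance on map = 11 cm
Set up proportion: 11 * 59 / 3
= 649 / 3
= 649/3 km

649/3


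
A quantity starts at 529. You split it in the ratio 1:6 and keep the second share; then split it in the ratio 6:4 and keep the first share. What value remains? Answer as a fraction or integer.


Start with 529.
Step 1: Split 1:6, second share = 529 * 6/7 = 3174/7
Step 2: Split 6:4, first share = 3174/7 * 6/10 = 9522/35
Final result = 9522/35

9522/35


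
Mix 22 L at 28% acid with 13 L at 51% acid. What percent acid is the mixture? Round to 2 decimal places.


Solute in mixture 1 = 28% of 22 L = 22*28/100 = 154/25 L
Solute in mixture 2 = 51% of 13 L = 13*51/100 = 663/100 L
Total solute = 154/25 + 663/100 = 1279/100 L
Total volume = 22 + 13 = 35 L
Final concentration = 1279/100/35 * 100 = 36.54%

36.54


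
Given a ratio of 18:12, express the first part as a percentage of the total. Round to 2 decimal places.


Total parts = 18 + 12 = 30
First part fraction = 18/30
Percentage = (18/30) * 100
= 0.6 * 100
= 60.00%

60.00


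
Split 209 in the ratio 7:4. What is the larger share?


Total parts = 7 + 4 = 11
Value per part = 209 / 11 = 19
First share = 7 * 19 = 133
Second share = 4 * 19 = 76
Larger share = 133

133


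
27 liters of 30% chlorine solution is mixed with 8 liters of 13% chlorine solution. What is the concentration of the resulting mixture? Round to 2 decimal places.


Solute in mixture 1 = 30% of 27 L = 27*30/100 = 81/10 L
Solute in mixture 2 = 13% of 8 L = 8*13/100 = 26/25 L
Total solute = 81/10 + 26/25 = 457/50 L
Total volume = 27 + 8 = 35 L
Final concentration = 457/50/35 * 100 = 26.11%

26.11
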